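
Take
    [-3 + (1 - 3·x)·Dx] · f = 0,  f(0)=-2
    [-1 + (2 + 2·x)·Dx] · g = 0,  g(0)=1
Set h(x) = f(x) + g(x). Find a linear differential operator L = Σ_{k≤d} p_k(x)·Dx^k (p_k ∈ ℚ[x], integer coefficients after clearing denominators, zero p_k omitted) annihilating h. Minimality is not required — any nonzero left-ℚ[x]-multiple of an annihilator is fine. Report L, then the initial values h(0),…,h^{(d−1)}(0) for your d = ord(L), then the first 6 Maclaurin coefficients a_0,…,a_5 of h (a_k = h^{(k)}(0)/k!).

f: a_k = -2, -6, -18, -54, -162, -486, …
g: a_k = 1, 1/2, -1/8, 1/16, -5/128, 7/256, …
h₀=f+g: left-lcm gives L₀, ord ≤ 2.
L = (-39 - 27·x) + (73 + 138·x + 81·x^2)·Dx + (-10 + 2·x + 66·x^2 + 54·x^3)·Dx^2  (order 2).
h: a_k = -1, -11/2, -145/8, -863/16, -20741/128, -124409/256, …
ICs: h(0) = -1, h′(0) = -11/2.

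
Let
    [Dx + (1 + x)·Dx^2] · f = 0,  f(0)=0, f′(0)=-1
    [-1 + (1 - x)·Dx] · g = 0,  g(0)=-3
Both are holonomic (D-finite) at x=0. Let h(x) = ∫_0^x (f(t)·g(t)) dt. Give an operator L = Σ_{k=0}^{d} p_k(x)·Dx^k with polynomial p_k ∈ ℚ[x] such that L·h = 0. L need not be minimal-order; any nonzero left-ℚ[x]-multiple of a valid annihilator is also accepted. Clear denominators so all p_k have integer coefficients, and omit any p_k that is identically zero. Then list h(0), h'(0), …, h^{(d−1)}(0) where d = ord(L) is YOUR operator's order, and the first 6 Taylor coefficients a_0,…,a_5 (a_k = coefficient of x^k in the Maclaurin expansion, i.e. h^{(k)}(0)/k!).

L = Dx + (1 + 3·x)·Dx^2 + (-1 + x^2)·Dx^3  (order 3).
h: a_k = 0, 0, 3/2, 1/2, 5/8, 7/20, …
ICs: h(0) = 0, h′(0) = 0, h′′(0) = 3.

f: a_k = 0, -1, 1/2, -1/3, 1/4, -1/5, …
g: a_k = -3, -3, -3, -3, -3, -3, …
h₀=f·g: eliminate ⇒ L₀, order ≤ 2·1.
h=∫h₀ ⇒ L = L₀·Dx.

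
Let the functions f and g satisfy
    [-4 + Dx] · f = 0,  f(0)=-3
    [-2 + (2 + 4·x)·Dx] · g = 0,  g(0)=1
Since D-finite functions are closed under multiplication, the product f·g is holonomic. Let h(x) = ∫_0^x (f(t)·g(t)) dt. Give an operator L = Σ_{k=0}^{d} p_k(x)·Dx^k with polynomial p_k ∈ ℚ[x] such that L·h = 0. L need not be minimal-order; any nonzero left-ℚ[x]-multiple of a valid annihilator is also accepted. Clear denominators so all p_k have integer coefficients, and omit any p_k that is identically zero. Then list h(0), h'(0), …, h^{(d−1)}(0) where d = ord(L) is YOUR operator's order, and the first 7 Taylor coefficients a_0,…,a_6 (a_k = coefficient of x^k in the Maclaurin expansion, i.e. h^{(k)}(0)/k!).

L = (-5 - 8·x)·Dx + (1 + 2·x)·Dx^2  (order 2).
h: a_k = 0, -3, -15/2, -23/2, -103/8, -449/40, -1949/240, …
ICs: h(0) = 0, h′(0) = -3.

f: a_k = -3, -12, -24, -32, -32, -128/5, -256/15, …
g: a_k = 1, 1, -1/2, 1/2, -5/8, 7/8, -21/16, …
f·g: L₀ = L_f ⊗_s L_g, ord ≤ 1·1.
h=∫h₀ ⇒ L = L₀·Dx.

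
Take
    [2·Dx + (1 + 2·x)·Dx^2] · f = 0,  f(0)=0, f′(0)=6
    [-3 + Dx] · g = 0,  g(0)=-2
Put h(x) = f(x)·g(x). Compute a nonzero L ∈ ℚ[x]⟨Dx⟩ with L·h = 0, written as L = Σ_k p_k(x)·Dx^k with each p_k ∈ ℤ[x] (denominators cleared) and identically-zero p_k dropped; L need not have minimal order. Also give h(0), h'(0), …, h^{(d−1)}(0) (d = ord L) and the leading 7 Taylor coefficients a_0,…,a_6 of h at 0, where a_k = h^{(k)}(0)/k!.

L = (3 + 18·x) + (-4 - 12·x)·Dx + (1 + 2·x)·Dx^2  (order 2).
h: a_k = 0, -12, -24, -34, -24, -249/10, 1, …
ICs: h(0) = 0, h′(0) = -12.

f: a_k = 0, 6, -6, 8, -12, 96/5, -32, …
g: a_k = -2, -6, -9, -9, -27/4, -81/20, -81/40, …
h₀=f·g: eliminate ⇒ L₀, order ≤ 2·1.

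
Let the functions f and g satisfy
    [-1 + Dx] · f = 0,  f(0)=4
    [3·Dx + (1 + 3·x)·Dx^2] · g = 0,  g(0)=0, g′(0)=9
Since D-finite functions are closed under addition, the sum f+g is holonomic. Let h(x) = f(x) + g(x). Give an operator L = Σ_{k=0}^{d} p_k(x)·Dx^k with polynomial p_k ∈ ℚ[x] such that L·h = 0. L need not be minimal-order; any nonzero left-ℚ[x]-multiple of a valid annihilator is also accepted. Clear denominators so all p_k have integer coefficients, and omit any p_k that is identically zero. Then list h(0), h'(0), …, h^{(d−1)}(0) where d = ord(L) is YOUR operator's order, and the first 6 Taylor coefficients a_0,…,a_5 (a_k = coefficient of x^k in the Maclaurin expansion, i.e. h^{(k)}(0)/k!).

L = (-21 - 9·x)·Dx + (17 - 6·x - 9·x^2)·Dx^2 + (4 + 15·x + 9·x^2)·Dx^3  (order 3).
h: a_k = 4, 13, -23/2, 83/3, -727/12, 875/6, …
ICs: h(0) = 4, h′(0) = 13, h′′(0) = -23.

f: a_k = 4, 4, 2, 2/3, 1/6, 1/30, …
g: a_k = 0, 9, -27/2, 27, -243/4, 729/5, …
f+g: L₀ = lclm(L_f,L_g), ord ≤ 1+2.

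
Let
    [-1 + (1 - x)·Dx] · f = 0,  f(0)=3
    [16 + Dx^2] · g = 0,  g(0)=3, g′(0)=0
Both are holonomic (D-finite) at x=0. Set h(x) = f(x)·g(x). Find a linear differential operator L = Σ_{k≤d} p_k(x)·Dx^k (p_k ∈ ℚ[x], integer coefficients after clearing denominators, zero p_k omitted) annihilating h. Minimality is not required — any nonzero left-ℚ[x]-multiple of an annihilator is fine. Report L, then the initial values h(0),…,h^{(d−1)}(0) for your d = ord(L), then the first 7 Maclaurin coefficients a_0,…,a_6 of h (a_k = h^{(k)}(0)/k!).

f: a_k = 3, 3, 3, 3, 3, 3, 3, …
g: a_k = 3, 0, -24, 0, 32, 0, -256/15, …
h₀=f·g: eliminate ⇒ L₀, order ≤ 1·2.
L = (-16 + 16·x) + 2·Dx + (-1 + x)·Dx^2  (order 2).
h: a_k = 9, 9, -63, -63, 33, 33, -91/5, …
ICs: h(0) = 9, h′(0) = 9.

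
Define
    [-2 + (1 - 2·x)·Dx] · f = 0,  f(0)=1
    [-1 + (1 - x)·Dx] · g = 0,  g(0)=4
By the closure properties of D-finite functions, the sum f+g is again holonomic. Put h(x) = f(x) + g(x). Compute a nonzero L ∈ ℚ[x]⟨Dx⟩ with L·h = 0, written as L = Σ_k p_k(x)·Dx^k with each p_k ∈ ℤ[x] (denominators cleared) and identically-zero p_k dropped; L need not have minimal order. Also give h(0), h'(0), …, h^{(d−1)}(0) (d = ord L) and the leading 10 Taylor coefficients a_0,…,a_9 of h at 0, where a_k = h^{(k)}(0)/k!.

L = -4 + (6 - 8·x)·Dx + (-1 + 3·x - 2·x^2)·Dx^2  (order 2).
h: a_k = 5, 6, 8, 12, 20, 36, 68, 132, 260, 516, …
ICs: h(0) = 5, h′(0) = 6.

f: a_k = 1, 2, 4, 8, 16, 32, 64, 128, 256, 512, …
g: a_k = 4, 4, 4, 4, 4, 4, 4, 4, 4, 4, …
Sum ⇒ L₀ = lclm(L_f,L_g) in ℚ(x)⟨Dx⟩.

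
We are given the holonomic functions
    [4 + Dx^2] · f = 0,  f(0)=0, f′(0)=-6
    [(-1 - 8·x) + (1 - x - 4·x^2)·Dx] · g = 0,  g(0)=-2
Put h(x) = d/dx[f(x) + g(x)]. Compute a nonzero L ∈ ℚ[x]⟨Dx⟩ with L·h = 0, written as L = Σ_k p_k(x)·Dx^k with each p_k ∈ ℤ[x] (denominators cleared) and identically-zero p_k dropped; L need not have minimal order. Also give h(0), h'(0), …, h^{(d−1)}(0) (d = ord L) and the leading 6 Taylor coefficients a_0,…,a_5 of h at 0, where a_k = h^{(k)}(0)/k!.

f: a_k = 0, -6, 0, 4, 0, -4/5, …
g: a_k = -2, -2, -10, -18, -58, -130, …
L₀ := lclm(L_f,L_g); ord L₀ ≤ 2+1.
h₀' ⇒ L via d/dx closure of L₀.
L = (1472 + 8672·x + 38224·x^2 + 28480·x^3 + 58880·x^4 + 9216·x^5 + 12288·x^6) + (-116 - 892·x + 504·x^2 + 2312·x^3 + 5920·x^4 + 10368·x^5 + 3584·x^6 + 4096·x^7)·Dx + (368 + 2168·x + 9556·x^2 + 7120·x^3 + 14720·x^4 + 2304·x^5 + 3072·x^6)·Dx^2 + (-29 - 223·x + 126·x^2 + 578·x^3 + 1480·x^4 + 2592·x^5 + 896·x^6 + 1024·x^7)·Dx^3  (order 3).
h: a_k = -8, -20, -42, -232, -654, -2172, …
ICs: h(0) = -8, h′(0) = -20, h′′(0) = -84.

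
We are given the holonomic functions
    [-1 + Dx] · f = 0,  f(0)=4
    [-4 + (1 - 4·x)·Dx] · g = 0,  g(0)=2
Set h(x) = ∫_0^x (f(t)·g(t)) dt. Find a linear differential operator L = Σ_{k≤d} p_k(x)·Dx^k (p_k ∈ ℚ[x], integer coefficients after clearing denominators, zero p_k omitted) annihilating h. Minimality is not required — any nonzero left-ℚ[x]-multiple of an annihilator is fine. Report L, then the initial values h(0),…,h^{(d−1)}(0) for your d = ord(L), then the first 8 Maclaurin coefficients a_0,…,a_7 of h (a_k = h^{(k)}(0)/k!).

L = (5 - 4·x)·Dx + (-1 + 4·x)·Dx^2  (order 2).
h: a_k = 0, 8, 20, 164/3, 493/3, 7889/15, 157781/90, 757349/126, …
ICs: h(0) = 0, h′(0) = 8.

f: a_k = 4, 4, 2, 2/3, 1/6, 1/30, 1/180, 1/1260, …
g: a_k = 2, 8, 32, 128, 512, 2048, 8192, 32768, …
Sym-product of L_f,L_g gives L₀ (≤ ord 1).
h=∫h₀ ⇒ L = L₀·Dx.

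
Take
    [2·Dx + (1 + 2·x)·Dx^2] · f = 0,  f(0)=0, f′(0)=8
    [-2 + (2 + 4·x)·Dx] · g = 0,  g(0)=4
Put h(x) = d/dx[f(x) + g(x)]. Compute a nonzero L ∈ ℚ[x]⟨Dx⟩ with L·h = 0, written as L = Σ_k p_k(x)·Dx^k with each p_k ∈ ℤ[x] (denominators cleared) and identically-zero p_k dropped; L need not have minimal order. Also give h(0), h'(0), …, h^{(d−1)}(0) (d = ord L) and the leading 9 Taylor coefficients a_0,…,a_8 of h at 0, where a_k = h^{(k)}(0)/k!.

L = 2 + (5 + 10·x)·Dx + (1 + 4·x + 4·x^2)·Dx^2  (order 2).
h: a_k = 12, -20, 38, -74, 291/2, -575/2, 2279/4, -4525/4, 71971/32, …
ICs: h(0) = 12, h′(0) = -20.

f: a_k = 0, 8, -8, 32/3, -16, 128/5, -128/3, 512/7, -128, …
g: a_k = 4, 4, -2, 2, -5/2, 7/2, -21/4, 33/4, -429/32, …
h₀=f+g: left-lcm gives L₀, ord ≤ 3.
Differentiate: ansatz ord ≤ ord L₀ ⇒ L.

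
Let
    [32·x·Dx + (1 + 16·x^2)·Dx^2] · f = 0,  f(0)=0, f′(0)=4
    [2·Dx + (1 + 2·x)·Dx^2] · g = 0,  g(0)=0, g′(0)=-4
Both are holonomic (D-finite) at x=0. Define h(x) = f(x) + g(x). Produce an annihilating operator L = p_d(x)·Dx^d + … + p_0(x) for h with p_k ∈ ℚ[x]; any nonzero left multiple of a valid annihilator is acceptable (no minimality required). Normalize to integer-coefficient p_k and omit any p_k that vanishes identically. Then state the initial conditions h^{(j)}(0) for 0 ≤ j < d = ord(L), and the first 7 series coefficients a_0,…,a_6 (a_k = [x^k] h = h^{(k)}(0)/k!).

f: a_k = 0, 4, 0, -64/3, 0, 1024/5, 0, …
g: a_k = 0, -4, 4, -16/3, 8, -64/5, 64/3, …
Sum ⇒ L₀ = lclm(L_f,L_g) in ℚ(x)⟨Dx⟩.
L = (-32 - 192·x + 1536·x^2 + 1024·x^3)·Dx + (-20 - 64·x + 576·x^2 + 3072·x^3 + 2048·x^4)·Dx^2 + (-1 + 14·x + 32·x^2 + 256·x^3 + 768·x^4 + 512·x^5)·Dx^3  (order 3).
h: a_k = 0, 0, 4, -80/3, 8, 192, 64/3, …
ICs: h(0) = 0, h′(0) = 0, h′′(0) = 8.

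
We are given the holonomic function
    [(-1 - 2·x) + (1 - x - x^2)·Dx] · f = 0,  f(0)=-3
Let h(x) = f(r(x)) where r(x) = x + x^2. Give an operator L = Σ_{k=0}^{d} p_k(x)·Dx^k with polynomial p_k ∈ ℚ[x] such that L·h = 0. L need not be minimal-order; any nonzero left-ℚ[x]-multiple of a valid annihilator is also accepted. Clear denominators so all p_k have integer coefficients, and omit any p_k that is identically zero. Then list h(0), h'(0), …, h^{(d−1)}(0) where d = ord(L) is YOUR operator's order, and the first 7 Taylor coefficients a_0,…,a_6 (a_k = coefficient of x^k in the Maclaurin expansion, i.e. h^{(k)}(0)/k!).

f: a_k = -3, -3, -6, -9, -15, -24, -39, …
h₀=f(r): pull back L_f along r ⇒ L₀.
L = (1 + 4·x + 6·x^2 + 4·x^3) + (-1 + x + 2·x^2 + 2·x^3 + x^4)·Dx  (order 1).
h: a_k = -3, -3, -9, -21, -48, -111, -258, …
ICs: h(0) = -3.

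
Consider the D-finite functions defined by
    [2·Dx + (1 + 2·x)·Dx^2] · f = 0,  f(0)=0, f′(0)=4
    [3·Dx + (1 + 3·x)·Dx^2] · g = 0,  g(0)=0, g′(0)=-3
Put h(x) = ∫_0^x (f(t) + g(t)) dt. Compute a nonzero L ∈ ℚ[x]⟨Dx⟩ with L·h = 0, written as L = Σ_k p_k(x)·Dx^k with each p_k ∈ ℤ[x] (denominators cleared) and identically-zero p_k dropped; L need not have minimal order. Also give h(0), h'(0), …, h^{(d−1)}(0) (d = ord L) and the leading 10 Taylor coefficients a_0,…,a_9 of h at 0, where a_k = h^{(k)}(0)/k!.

f: a_k = 0, 4, -4, 16/3, -8, 64/5, -64/3, 256/7, -64, 1024/9, …
g: a_k = 0, -3, 9/2, -9, 81/4, -243/5, 243/2, -2187/7, 6561/8, -2187, …
L₀ := lclm(L_f,L_g); ord L₀ ≤ 2+2.
∫: right-multiply L₀ by Dx.
L = 12·Dx^2 + (10 + 24·x)·Dx^3 + (1 + 5·x + 6·x^2)·Dx^4  (order 4).
h: a_k = 0, 0, 1/2, 1/6, -11/12, 49/20, -179/30, 601/42, -1931/56, 6049/72, …
ICs: h(0) = 0, h′(0) = 0, h′′(0) = 1, h′′′(0) = 1.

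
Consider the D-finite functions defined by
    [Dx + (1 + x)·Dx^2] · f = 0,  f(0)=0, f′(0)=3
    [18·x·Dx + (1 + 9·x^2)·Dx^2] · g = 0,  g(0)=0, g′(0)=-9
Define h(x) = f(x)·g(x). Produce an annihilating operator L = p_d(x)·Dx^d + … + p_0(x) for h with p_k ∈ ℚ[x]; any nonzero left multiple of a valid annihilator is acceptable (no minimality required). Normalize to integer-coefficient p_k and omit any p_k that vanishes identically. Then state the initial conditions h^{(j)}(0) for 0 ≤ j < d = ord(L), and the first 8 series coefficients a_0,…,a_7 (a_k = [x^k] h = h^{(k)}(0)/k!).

f: a_k = 0, 3, -3/2, 1, -3/4, 3/5, -1/2, 3/7, …
g: a_k = 0, -9, 0, 27, 0, -729/5, 0, 6561/7, …
Sym-product of L_f,L_g gives L₀ (≤ ord 4).
L = (1368 + 2700·x + 37584·x^2 + 95580·x^3 + 87480·x^4 + 37908·x^5 + 26244·x^7)·Dx + (1298 + 9180·x + 54612·x^2 + 194724·x^3 + 324000·x^4 + 271188·x^5 + 102060·x^6 + 78732·x^7 + 91854·x^8)·Dx^2 + (76 + 2848·x + 12096·x^2 + 43992·x^3 + 117288·x^4 + 173016·x^5 + 139968·x^6 + 75816·x^7 + 78732·x^8 + 52488·x^9)·Dx^3 + (37 + 146·x + 901·x^2 + 2808·x^3 + 7362·x^4 + 15228·x^5 + 21546·x^6 + 17496·x^7 + 12393·x^8 + 13122·x^9 + 6561·x^10)·Dx^4  (order 4).
h: a_k = 0, 0, -27, 27/2, 72, -135/4, -2079/5, 4059/20, …
ICs: h(0) = 0, h′(0) = 0, h′′(0) = -54, h′′′(0) = 81.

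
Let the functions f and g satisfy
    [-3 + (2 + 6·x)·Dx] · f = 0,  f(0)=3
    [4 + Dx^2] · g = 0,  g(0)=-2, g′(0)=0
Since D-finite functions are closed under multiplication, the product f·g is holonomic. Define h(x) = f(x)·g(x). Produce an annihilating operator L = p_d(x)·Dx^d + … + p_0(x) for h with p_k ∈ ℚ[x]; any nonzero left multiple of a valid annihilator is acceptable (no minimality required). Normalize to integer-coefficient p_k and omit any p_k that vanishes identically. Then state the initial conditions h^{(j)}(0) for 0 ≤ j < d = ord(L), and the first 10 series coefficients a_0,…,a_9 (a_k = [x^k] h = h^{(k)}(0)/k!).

f: a_k = 3, 9/2, -27/8, 81/16, -1215/128, 5103/256, -45927/1024, 216513/2048, -8444007/32768, 42220035/65536, …
g: a_k = -2, 0, 4, 0, -4/3, 0, 8/45, 0, -4/315, 0, …
h₀=f·g: eliminate ⇒ L₀, order ≤ 1·2.
L = (43 + 96·x + 144·x^2) + (-12 - 36·x)·Dx + (4 + 24·x + 36·x^2)·Dx^2  (order 2).
h: a_k = -6, -9, 75/4, 63/8, 95/64, -3279/128, 435961/7680, -704789/5120, 598666367/1720320, -1022227369/1146880, …
ICs: h(0) = -6, h′(0) = -9.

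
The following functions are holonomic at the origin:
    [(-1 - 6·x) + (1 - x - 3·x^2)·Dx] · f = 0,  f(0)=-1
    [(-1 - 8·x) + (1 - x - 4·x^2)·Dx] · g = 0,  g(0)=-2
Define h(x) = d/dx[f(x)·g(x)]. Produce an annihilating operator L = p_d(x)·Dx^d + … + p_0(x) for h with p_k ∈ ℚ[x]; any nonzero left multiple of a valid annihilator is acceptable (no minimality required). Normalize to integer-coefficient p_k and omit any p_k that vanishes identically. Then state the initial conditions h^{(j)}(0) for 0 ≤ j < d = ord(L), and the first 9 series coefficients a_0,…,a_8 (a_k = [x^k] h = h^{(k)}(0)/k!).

L = (20 + 30·x - 12·x^2 - 768·x^3 - 708·x^4 + 2520·x^5 + 2880·x^6) + (-2 - 8·x + 57·x^2 + 64·x^3 - 330·x^4 - 285·x^5 + 588·x^6 + 576·x^7)·Dx  (order 1).
h: a_k = 4, 40, 150, 672, 2240, 7884, 24780, 78496, 236610, …
ICs: h(0) = 4.

f: a_k = -1, -1, -4, -7, -19, -40, -97, -217, -508, …
g: a_k = -2, -2, -10, -18, -58, -130, -362, -882, -2330, …
Product ⇒ symmetric product L₀, ord ≤ 1.
h=h₀': d/dx-closure on L₀ ⇒ L.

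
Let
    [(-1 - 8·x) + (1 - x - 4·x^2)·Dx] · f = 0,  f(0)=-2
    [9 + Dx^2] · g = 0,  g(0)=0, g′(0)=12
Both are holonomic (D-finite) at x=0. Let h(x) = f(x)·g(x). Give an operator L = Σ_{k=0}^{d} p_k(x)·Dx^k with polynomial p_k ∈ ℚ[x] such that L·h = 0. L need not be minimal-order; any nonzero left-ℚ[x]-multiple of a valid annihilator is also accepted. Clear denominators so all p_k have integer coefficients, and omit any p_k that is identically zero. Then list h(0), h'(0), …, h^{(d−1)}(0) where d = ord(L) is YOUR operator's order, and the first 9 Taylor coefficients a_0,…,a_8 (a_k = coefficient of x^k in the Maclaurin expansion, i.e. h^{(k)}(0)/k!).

L = (-1 + 9·x + 36·x^2) + (2 + 16·x)·Dx + (-1 + x + 4·x^2)·Dx^2  (order 2).
h: a_k = 0, -24, -24, -84, -180, -2661/5, -6261/5, -236427/70, -587043/70, …
ICs: h(0) = 0, h′(0) = -24.

f: a_k = -2, -2, -10, -18, -58, -130, -362, -882, -2330, …
g: a_k = 0, 12, 0, -18, 0, 81/10, 0, -243/140, 0, …
L₀ := L_f ⊗_s L_g (sym. prod.), ord ≤ 2.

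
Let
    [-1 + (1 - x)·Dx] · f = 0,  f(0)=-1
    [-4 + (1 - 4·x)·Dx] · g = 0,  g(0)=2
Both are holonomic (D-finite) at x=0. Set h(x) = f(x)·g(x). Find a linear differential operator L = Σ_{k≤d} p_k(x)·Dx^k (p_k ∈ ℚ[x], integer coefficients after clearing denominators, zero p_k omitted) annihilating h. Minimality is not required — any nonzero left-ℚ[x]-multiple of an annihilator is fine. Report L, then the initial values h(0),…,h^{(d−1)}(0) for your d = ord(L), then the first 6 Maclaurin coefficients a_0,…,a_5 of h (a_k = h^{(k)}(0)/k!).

f: a_k = -1, -1, -1, -1, -1, -1, …
g: a_k = 2, 8, 32, 128, 512, 2048, …
Product ⇒ symmetric product L₀, ord ≤ 1.
L = (-5 + 8·x) + (1 - 5·x + 4·x^2)·Dx  (order 1).
h: a_k = -2, -10, -42, -170, -682, -2730, …
ICs: h(0) = -2.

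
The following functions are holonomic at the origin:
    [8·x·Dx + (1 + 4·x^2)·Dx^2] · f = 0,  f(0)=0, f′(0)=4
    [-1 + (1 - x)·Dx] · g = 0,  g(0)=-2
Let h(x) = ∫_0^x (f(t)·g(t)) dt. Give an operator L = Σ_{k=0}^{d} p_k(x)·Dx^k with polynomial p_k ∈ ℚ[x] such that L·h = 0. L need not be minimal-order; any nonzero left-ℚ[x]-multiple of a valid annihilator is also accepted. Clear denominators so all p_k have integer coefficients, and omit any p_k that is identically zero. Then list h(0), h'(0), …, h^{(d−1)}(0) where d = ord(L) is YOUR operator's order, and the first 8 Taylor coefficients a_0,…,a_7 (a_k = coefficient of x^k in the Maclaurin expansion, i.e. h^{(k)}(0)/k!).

L = 8·x·Dx + (2 - 8·x + 16·x^2)·Dx^2 + (-1 + x - 4·x^2 + 4·x^3)·Dx^3  (order 3).
h: a_k = 0, 0, -4, -8/3, 2/3, 8/15, -172/45, -344/105, …
ICs: h(0) = 0, h′(0) = 0, h′′(0) = -8.

f: a_k = 0, 4, 0, -16/3, 0, 64/5, 0, -256/7, …
g: a_k = -2, -2, -2, -2, -2, -2, -2, -2, …
Sym-product of L_f,L_g gives L₀ (≤ ord 2).
h=∫h₀ ⇒ L = L₀·Dx.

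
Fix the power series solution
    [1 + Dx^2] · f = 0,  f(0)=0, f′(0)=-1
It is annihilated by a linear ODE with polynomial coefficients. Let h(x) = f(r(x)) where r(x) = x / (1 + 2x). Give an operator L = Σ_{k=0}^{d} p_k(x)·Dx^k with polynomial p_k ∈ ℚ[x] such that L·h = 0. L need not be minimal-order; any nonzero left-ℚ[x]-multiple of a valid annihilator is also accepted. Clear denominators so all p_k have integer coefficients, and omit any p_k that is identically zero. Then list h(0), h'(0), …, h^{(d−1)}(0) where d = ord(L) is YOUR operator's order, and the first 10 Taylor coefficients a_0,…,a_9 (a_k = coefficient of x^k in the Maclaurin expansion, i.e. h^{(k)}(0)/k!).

f: a_k = 0, -1, 0, 1/6, 0, -1/120, 0, 1/5040, 0, -1/362880, …
Substitute x→r, Dx→(1/r')Dx; clear ⇒ L₀.
L = 1 + (4 + 24·x + 48·x^2 + 32·x^3)·Dx + (1 + 8·x + 24·x^2 + 32·x^3 + 16·x^4)·Dx^2  (order 2).
h: a_k = 0, -1, 2, -23/6, 7, -1441/120, 75/4, -123479/5040, 6599/360, 12104063/362880, …
ICs: h(0) = 0, h′(0) = -1.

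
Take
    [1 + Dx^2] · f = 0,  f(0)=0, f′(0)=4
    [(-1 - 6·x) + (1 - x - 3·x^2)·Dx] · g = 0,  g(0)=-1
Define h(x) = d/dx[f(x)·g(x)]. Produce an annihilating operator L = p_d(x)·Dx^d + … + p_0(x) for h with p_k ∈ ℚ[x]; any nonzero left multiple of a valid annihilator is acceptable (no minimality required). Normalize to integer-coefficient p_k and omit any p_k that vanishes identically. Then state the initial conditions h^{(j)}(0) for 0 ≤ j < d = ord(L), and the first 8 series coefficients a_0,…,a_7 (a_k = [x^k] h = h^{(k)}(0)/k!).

L = (83 - 2·x - 5·x^2 + 6·x^3 + 9·x^4) + (16 + 98·x + 18·x^2 + 36·x^3)·Dx + (-5 + 4·x + 13·x^2 + 6·x^3 + 9·x^4)·Dx^2  (order 2).
h: a_k = -4, -8, -46, -328/3, -2201/6, -4661/5, -473087/180, -2120746/315, …
ICs: h(0) = -4, h′(0) = -8.

f: a_k = 0, 4, 0, -2/3, 0, 1/30, 0, -1/1260, …
g: a_k = -1, -1, -4, -7, -19, -40, -97, -217, …
Product ⇒ symmetric product L₀, ord ≤ 2.
h=h₀': d/dx-closure on L₀ ⇒ L.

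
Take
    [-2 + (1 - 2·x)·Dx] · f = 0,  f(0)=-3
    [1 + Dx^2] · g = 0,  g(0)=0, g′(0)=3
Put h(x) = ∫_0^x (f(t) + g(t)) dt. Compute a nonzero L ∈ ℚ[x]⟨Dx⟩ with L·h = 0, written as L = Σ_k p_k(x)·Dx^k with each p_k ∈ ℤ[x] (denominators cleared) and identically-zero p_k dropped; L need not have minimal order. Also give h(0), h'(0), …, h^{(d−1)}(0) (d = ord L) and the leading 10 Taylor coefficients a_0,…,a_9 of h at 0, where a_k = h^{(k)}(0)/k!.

L = (50 - 8·x + 8·x^2)·Dx + (-9 + 22·x - 12·x^2 + 8·x^3)·Dx^2 + (50 - 8·x + 8·x^2)·Dx^3 + (-9 + 22·x - 12·x^2 + 8·x^3)·Dx^4  (order 4).
h: a_k = 0, -3, -3/2, -4, -49/8, -48/5, -3839/240, -192/7, -645121/13440, -256/3, …
ICs: h(0) = 0, h′(0) = -3, h′′(0) = -3, h′′′(0) = -24.

f: a_k = -3, -6, -12, -24, -48, -96, -192, -384, -768, -1536, …
g: a_k = 0, 3, 0, -1/2, 0, 1/40, 0, -1/1680, 0, 1/120960, …
Weyl lclm of L_f,L_g ⇒ L₀ (ord ≤ 3).
h=∫h₀ ⇒ L = L₀·Dx.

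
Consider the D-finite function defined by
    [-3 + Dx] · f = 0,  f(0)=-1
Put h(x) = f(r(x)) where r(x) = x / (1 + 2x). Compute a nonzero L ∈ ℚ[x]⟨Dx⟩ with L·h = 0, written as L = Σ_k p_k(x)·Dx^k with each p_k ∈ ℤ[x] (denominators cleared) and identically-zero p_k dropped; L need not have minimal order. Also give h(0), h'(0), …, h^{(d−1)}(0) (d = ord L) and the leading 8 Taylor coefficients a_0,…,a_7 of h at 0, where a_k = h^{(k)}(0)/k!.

f: a_k = -1, -3, -9/2, -9/2, -27/8, -81/40, -81/80, -243/560, …
Change of var in L_f (x↦r) gives L₀.
L = -3 + (1 + 4·x + 4·x^2)·Dx  (order 1).
h: a_k = -1, -3, 3/2, 3/2, -51/8, 519/40, -1581/80, 12441/560, …
ICs: h(0) = -1.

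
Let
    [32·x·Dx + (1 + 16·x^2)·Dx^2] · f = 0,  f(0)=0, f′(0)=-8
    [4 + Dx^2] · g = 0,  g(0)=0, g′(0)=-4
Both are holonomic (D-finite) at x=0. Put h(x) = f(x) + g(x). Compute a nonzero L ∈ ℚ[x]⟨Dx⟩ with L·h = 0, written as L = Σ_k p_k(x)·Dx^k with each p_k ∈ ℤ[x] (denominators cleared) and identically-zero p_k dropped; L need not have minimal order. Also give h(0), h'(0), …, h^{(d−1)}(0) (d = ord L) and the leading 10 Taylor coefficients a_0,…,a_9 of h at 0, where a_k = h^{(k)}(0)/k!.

f: a_k = 0, -8, 0, 128/3, 0, -2048/5, 0, 32768/7, 0, -524288/9, …
g: a_k = 0, -4, 0, 8/3, 0, -8/15, 0, 16/315, 0, -8/2835, …
h₀=f+g: left-lcm gives L₀, ord ≤ 4.
L = (-6016·x + 102400·x^3 + 32768·x^5)·Dx + (-28 + 1216·x^2 + 27648·x^4 + 16384·x^6)·Dx^2 + (-1504·x + 25600·x^3 + 8192·x^5)·Dx^3 + (-7 + 304·x^2 + 6912·x^4 + 4096·x^6)·Dx^4  (order 4).
h: a_k = 0, -12, 0, 136/3, 0, -6152/15, 0, 1474576/315, 0, -165150728/2835, …
ICs: h(0) = 0, h′(0) = -12, h′′(0) = 0, h′′′(0) = 272.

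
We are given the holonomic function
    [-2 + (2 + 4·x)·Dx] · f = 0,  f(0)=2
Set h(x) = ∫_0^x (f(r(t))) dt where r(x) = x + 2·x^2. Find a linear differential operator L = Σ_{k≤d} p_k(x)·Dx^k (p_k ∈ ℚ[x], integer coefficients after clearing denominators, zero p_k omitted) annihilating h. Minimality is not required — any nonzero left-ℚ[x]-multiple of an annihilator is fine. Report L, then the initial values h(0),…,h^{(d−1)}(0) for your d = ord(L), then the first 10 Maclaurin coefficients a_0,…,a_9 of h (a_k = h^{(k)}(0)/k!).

L = (-1 - 4·x)·Dx + (1 + 2·x + 4·x^2)·Dx^2  (order 2).
h: a_k = 0, 2, 1, 1, -3/4, 3/20, 5/8, -57/56, 21/64, 289/192, …
ICs: h(0) = 0, h′(0) = 2.

f: a_k = 2, 2, -1, 1, -5/4, 7/4, -21/8, 33/8, -429/64, 715/64, …
f∘r: x↦r, Dx↦Dx/r' in L_f ⇒ L₀.
Integrate: L := L₀·Dx.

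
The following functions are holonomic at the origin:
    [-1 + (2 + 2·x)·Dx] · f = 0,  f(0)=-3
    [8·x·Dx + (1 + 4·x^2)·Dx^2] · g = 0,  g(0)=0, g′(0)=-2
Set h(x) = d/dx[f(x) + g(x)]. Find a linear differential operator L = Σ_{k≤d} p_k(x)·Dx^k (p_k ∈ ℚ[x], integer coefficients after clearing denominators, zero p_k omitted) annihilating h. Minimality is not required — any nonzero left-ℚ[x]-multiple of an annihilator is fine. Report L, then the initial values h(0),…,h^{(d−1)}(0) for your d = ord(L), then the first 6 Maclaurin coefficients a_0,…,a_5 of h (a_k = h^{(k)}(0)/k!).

f: a_k = -3, -3/2, 3/8, -3/16, 15/128, -21/256, …
g: a_k = 0, -2, 0, 8/3, 0, -32/5, …
h₀=f+g: left-lcm gives L₀, ord ≤ 3.
h₀' ⇒ L via d/dx closure of L₀.
L = (-16 - 40·x + 192·x^2 + 96·x^3) + (-35 - 64·x + 328·x^2 + 768·x^3 + 336·x^4)·Dx + (-2 + 30·x + 48·x^2 + 144·x^3 + 224·x^4 + 96·x^5)·Dx^2  (order 2).
h: a_k = -7/2, 3/4, 119/16, 15/32, -8297/256, 189/512, …
ICs: h(0) = -7/2, h′(0) = 3/4.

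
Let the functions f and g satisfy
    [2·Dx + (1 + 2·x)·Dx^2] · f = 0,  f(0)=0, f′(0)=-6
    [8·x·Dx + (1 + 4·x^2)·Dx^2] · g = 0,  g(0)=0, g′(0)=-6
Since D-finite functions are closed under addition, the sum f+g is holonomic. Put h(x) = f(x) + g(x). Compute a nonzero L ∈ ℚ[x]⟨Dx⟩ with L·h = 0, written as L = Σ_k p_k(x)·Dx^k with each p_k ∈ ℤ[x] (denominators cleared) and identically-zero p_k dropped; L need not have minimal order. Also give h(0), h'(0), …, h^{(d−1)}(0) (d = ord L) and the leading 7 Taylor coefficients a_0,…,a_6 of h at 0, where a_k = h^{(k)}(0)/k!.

L = (-8 - 48·x + 96·x^2 + 64·x^3)·Dx + (-8 - 16·x + 192·x^3 + 128·x^4)·Dx^2 + (-1 + 2·x + 8·x^2 + 16·x^3 + 48·x^4 + 32·x^5)·Dx^3  (order 3).
h: a_k = 0, -12, 6, 0, 12, -192/5, 32, …
ICs: h(0) = 0, h′(0) = -12, h′′(0) = 12.

f: a_k = 0, -6, 6, -8, 12, -96/5, 32, …
g: a_k = 0, -6, 0, 8, 0, -96/5, 0, …
f+g: L₀ = lclm(L_f,L_g), ord ≤ 2+2.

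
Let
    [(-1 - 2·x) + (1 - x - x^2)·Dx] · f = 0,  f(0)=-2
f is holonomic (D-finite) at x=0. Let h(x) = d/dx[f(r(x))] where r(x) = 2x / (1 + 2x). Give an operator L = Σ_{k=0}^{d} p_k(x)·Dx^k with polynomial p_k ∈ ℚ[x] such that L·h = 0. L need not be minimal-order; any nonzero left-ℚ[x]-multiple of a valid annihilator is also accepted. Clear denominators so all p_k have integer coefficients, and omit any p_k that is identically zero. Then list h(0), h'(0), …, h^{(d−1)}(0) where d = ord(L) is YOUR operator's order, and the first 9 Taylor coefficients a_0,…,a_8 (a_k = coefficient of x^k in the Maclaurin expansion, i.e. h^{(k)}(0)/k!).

L = (4 + 24·x + 96·x^2 + 96·x^3) + (-1 - 10·x - 24·x^2 + 8·x^3 + 48·x^4)·Dx  (order 1).
h: a_k = -4, -16, 0, -128, 320, -1536, 5376, -20480, 73728, …
ICs: h(0) = -4.

f: a_k = -2, -2, -4, -6, -10, -16, -26, -42, -68, …
L₀ from L_f via x↦r, Dx↦r'^{-1}Dx.
Derive L from L₀ (diff closure).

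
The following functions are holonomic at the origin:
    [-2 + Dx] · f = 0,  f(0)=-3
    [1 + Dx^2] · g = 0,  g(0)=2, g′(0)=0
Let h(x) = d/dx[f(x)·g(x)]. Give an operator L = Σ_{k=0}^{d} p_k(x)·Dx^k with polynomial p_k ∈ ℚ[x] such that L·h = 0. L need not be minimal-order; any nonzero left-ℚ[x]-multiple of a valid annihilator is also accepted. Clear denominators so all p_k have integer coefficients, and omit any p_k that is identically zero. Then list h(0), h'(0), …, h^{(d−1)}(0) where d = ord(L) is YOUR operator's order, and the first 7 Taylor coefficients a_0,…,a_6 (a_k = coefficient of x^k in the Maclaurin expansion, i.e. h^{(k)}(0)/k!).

f: a_k = -3, -6, -6, -4, -2, -4/5, -4/15, …
g: a_k = 2, 0, -1, 0, 1/12, 0, -1/360, …
h₀=f·g: eliminate ⇒ L₀, order ≤ 1·2.
h₀' ⇒ L via d/dx closure of L₀.
L = 5 - 4·Dx + Dx^2  (order 2).
h: a_k = -12, -18, -6, 7, 19/2, 117/20, 139/60, …
ICs: h(0) = -12, h′(0) = -18.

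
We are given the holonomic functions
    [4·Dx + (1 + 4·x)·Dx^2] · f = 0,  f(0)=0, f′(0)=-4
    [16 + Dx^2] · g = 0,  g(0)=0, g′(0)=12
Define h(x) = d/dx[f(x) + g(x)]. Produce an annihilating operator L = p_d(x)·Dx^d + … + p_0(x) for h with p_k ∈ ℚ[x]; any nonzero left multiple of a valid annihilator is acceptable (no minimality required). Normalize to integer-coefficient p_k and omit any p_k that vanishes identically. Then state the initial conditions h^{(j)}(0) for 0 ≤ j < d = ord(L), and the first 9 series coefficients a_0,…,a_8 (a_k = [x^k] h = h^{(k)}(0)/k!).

f: a_k = 0, -4, 8, -64/3, 64, -1024/5, 2048/3, -16384/7, 8192, …
g: a_k = 0, 12, 0, -32, 0, 128/5, 0, -1024/105, 0, …
h₀=f+g: left-lcm gives L₀, ord ≤ 4.
h₀' ⇒ L via d/dx closure of L₀.
L = (448 + 512·x + 1024·x^2) + (48 + 320·x + 768·x^2 + 1024·x^3)·Dx + (28 + 32·x + 64·x^2)·Dx^2 + (3 + 20·x + 48·x^2 + 64·x^3)·Dx^3  (order 3).
h: a_k = 8, 16, -160, 256, -896, 4096, -246784/15, 65536, -27523072/105, …
ICs: h(0) = 8, h′(0) = 16, h′′(0) = -320.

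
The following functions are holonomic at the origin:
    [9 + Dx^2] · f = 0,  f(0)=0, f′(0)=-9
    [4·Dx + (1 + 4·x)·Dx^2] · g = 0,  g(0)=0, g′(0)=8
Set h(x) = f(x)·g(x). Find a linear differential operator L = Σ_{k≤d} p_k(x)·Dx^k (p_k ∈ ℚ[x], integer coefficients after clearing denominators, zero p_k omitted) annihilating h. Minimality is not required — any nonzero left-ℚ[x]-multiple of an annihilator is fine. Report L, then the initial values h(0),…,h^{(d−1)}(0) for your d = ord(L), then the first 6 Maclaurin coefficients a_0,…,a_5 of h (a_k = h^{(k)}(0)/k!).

L = (-2043 - 1296·x + 44064·x^2 + 186624·x^3 + 186624·x^4) + (72 + 5472·x + 31104·x^2 + 41472·x^3)·Dx + (-182 + 864·x + 12096·x^2 + 41472·x^3 + 41472·x^4)·Dx^2 + (8 + 608·x + 3456·x^2 + 4608·x^3)·Dx^3 + (5 + 112·x + 800·x^2 + 2304·x^3 + 2304·x^4)·Dx^4  (order 4).
h: a_k = 0, 0, -72, 144, -276, 936, …
ICs: h(0) = 0, h′(0) = 0, h′′(0) = -144, h′′′(0) = 864.

f: a_k = 0, -9, 0, 27/2, 0, -243/40, …
g: a_k = 0, 8, -16, 128/3, -128, 2048/5, …
h₀=f·g: eliminate ⇒ L₀, order ≤ 2·2.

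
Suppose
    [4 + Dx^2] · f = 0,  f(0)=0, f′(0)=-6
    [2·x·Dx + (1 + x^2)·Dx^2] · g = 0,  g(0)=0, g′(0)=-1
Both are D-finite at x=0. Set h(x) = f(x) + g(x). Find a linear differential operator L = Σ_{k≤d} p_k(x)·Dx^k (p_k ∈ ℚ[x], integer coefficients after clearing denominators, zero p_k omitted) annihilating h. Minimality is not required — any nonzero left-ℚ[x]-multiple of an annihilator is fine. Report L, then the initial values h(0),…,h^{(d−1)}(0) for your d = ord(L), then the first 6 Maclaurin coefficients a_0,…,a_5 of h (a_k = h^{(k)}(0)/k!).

f: a_k = 0, -6, 0, 4, 0, -4/5, …
g: a_k = 0, -1, 0, 1/3, 0, -1/5, …
Weyl lclm of L_f,L_g ⇒ L₀ (ord ≤ 4).
L = (-32·x + 80·x^3 + 16·x^5)·Dx + (4 + 32·x^2 + 36·x^4 + 8·x^6)·Dx^2 + (-8·x + 20·x^3 + 4·x^5)·Dx^3 + (1 + 8·x^2 + 9·x^4 + 2·x^6)·Dx^4  (order 4).
h: a_k = 0, -7, 0, 13/3, 0, -1, …
ICs: h(0) = 0, h′(0) = -7, h′′(0) = 0, h′′′(0) = 26.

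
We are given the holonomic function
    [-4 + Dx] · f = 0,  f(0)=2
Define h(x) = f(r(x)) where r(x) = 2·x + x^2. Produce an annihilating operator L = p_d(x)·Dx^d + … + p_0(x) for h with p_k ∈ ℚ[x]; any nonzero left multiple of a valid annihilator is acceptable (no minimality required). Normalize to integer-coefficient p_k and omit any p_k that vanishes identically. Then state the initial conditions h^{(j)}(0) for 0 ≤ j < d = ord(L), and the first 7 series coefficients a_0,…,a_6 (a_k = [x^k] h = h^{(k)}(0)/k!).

L = (-8 - 8·x) + Dx  (order 1).
h: a_k = 2, 16, 72, 704/3, 1840/3, 6784/5, 118208/45, …
ICs: h(0) = 2.

f: a_k = 2, 8, 16, 64/3, 64/3, 256/15, 512/45, …
f∘r: x↦r, Dx↦Dx/r' in L_f ⇒ L₀.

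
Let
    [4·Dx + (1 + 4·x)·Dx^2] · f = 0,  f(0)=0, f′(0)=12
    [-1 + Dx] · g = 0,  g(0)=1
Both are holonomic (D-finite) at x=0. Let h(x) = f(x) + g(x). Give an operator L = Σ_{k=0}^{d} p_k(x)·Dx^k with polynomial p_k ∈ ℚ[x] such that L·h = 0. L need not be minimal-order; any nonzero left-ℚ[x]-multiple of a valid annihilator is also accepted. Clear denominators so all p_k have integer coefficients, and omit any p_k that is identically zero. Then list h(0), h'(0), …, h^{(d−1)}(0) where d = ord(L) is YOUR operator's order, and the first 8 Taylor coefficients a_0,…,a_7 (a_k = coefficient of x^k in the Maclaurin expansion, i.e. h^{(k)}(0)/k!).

f: a_k = 0, 12, -24, 64, -192, 3072/5, -2048, 49152/7, …
g: a_k = 1, 1, 1/2, 1/6, 1/24, 1/120, 1/720, 1/5040, …
L₀ := lclm(L_f,L_g); ord L₀ ≤ 2+1.
L = (-36 - 16·x)·Dx + (31 - 8·x - 16·x^2)·Dx^2 + (5 + 24·x + 16·x^2)·Dx^3  (order 3).
h: a_k = 1, 13, -47/2, 385/6, -4607/24, 73729/120, -1474559/720, 35389441/5040, …
ICs: h(0) = 1, h′(0) = 13, h′′(0) = -47.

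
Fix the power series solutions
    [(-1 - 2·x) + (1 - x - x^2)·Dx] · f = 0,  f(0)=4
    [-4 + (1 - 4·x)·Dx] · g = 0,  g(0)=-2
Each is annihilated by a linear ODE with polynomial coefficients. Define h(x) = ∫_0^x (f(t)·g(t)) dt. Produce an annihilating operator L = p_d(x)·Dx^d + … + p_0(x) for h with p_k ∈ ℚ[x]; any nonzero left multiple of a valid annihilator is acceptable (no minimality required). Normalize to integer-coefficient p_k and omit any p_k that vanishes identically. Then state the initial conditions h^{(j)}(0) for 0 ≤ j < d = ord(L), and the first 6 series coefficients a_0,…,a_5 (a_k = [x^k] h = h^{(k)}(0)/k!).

f: a_k = 4, 4, 8, 12, 20, 32, …
g: a_k = -2, -8, -32, -128, -512, -2048, …
L₀ := L_f ⊗_s L_g (sym. prod.), ord ≤ 1.
h=∫₀ˣh₀: take L = L₀·Dx.
L = (-5 + 6·x + 12·x^2)·Dx + (1 - 5·x + 3·x^2 + 4·x^3)·Dx^2  (order 2).
h: a_k = 0, -8, -20, -176/3, -182, -2952/5, …
ICs: h(0) = 0, h′(0) = -8.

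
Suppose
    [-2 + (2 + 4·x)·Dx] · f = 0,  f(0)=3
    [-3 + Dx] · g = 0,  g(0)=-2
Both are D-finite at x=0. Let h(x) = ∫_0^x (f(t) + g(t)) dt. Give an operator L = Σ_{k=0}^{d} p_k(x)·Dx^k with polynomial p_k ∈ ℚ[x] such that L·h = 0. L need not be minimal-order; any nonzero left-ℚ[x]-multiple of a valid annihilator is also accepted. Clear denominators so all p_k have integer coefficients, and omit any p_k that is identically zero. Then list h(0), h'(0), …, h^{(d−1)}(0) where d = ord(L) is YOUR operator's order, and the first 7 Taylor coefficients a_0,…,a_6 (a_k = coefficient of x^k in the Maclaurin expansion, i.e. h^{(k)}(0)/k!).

f: a_k = 3, 3, -3/2, 3/2, -15/8, 21/8, -63/16, …
g: a_k = -2, -6, -9, -9, -27/4, -81/20, -81/40, …
h₀=f+g: left-lcm gives L₀, ord ≤ 2.
∫: right-multiply L₀ by Dx.
L = (6 + 9·x)·Dx + (-5 - 18·x - 18·x^2)·Dx^2 + (1 + 5·x + 6·x^2)·Dx^3  (order 3).
h: a_k = 0, 1, -3/2, -7/2, -15/8, -69/40, -19/80, …
ICs: h(0) = 0, h′(0) = 1, h′′(0) = -3.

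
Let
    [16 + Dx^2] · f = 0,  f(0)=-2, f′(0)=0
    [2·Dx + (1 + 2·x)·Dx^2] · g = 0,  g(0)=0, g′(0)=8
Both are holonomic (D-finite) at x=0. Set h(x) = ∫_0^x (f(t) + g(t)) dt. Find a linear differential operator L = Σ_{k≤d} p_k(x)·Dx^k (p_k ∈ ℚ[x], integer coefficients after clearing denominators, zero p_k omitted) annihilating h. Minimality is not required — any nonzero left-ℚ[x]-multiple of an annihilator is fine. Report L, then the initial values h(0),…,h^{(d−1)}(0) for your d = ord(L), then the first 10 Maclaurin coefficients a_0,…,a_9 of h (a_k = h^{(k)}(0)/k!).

L = (160 + 256·x + 256·x^2)·Dx^2 + (48 + 224·x + 384·x^2 + 256·x^3)·Dx^3 + (10 + 16·x + 16·x^2)·Dx^4 + (3 + 14·x + 24·x^2 + 16·x^3)·Dx^5  (order 5).
h: a_k = 0, -2, 4, 8/3, 8/3, -112/15, 64/15, -1408/315, 64/7, -41344/2835, …
ICs: h(0) = 0, h′(0) = -2, h′′(0) = 8, h′′′(0) = 16, h′′′′(0) = 64.

f: a_k = -2, 0, 16, 0, -64/3, 0, 512/45, 0, -1024/315, 0, …
g: a_k = 0, 8, -8, 32/3, -16, 128/5, -128/3, 512/7, -128, 2048/9, …
Weyl lclm of L_f,L_g ⇒ L₀ (ord ≤ 4).
∫: right-multiply L₀ by Dx.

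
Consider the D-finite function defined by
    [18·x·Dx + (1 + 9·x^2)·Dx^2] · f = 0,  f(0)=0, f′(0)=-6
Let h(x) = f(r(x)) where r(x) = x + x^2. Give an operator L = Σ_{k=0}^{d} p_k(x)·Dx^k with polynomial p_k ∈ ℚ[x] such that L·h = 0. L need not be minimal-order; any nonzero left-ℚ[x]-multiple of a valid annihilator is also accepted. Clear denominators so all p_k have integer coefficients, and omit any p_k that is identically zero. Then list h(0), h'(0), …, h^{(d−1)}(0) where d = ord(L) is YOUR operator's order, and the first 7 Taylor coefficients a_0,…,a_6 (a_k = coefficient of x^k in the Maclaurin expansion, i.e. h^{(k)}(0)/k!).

L = (-2 + 18·x + 72·x^2 + 108·x^3 + 54·x^4)·Dx + (1 + 2·x + 9·x^2 + 36·x^3 + 45·x^4 + 18·x^5)·Dx^2  (order 2).
h: a_k = 0, -6, -6, 18, 54, -216/5, -468, …
ICs: h(0) = 0, h′(0) = -6.

f: a_k = 0, -6, 0, 18, 0, -486/5, 0, …
L₀ from L_f via x↦r, Dx↦r'^{-1}Dx.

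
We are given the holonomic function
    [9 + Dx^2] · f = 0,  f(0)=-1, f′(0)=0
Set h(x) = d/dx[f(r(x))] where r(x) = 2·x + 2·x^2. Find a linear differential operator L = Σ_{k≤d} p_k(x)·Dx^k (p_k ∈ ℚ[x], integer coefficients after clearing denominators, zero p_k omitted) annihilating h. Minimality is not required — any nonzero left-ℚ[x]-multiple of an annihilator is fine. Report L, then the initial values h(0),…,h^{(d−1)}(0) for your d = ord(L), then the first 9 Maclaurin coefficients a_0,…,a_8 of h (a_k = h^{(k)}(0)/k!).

L = (48 + 288·x + 864·x^2 + 1152·x^3 + 576·x^4) + (-6 - 12·x)·Dx + (1 + 4·x + 4·x^2)·Dx^2  (order 2).
h: a_k = 0, 36, 108, -144, -1080, -7776/5, 6048/5, 245376/35, 303264/35, …
ICs: h(0) = 0, h′(0) = 36.

f: a_k = -1, 0, 9/2, 0, -27/8, 0, 81/80, 0, -729/4480, …
f∘r: x↦r, Dx↦Dx/r' in L_f ⇒ L₀.
h=h₀': d/dx-closure on L₀ ⇒ L.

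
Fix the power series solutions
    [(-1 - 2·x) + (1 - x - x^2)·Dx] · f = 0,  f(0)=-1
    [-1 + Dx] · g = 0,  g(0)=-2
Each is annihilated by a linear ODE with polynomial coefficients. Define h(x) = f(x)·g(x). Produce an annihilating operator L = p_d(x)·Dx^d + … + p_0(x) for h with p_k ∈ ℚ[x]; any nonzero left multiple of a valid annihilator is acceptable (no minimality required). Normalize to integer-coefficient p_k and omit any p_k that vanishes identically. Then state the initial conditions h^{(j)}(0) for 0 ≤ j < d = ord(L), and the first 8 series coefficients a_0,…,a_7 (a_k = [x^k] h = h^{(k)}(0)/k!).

f: a_k = -1, -1, -2, -3, -5, -8, -13, -21, …
g: a_k = -2, -2, -1, -1/3, -1/12, -1/60, -1/360, -1/2520, …
h₀=f·g: eliminate ⇒ L₀, order ≤ 1·1.
L = (2 + x - x^2) + (-1 + x + x^2)·Dx  (order 1).
h: a_k = 2, 4, 7, 34/3, 221/12, 893/30, 17347/360, 98221/1260, …
ICs: h(0) = 2.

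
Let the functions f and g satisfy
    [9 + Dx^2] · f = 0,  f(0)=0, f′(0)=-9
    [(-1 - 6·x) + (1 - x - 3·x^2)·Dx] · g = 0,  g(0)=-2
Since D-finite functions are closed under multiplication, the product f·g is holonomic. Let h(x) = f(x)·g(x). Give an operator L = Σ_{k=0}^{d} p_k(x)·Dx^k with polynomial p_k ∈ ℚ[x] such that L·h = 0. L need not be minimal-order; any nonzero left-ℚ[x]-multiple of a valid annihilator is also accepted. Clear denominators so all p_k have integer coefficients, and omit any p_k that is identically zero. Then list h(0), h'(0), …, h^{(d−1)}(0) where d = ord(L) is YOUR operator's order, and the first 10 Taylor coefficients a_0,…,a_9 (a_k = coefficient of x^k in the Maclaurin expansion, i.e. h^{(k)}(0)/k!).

f: a_k = 0, -9, 0, 27/2, 0, -243/40, 0, 729/560, 0, -729/4480, …
g: a_k = -2, -2, -8, -14, -38, -80, -194, -434, -1016, -2318, …
h₀=f·g: eliminate ⇒ L₀, order ≤ 2·1.
L = (-3 + 9·x + 27·x^2) + (2 + 12·x)·Dx + (-1 + x + 3·x^2)·Dx^2  (order 2).
h: a_k = 0, 18, 18, 45, 99, 4923/20, 10863/20, 358119/280, 162873/56, 3022101/448, …
ICs: h(0) = 0, h′(0) = 18.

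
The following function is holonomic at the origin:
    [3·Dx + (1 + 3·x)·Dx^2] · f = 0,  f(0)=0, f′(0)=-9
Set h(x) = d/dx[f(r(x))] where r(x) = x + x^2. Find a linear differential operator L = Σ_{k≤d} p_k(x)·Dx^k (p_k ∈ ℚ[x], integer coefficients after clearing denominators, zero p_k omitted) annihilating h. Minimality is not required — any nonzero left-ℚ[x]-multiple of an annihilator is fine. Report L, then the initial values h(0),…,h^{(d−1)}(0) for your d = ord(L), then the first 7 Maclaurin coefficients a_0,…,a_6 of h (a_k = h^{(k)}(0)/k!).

L = (1 + 6·x + 6·x^2) + (1 + 5·x + 9·x^2 + 6·x^3)·Dx  (order 1).
h: a_k = -9, 9, 0, -27, 81, -162, 243, …
ICs: h(0) = -9.

f: a_k = 0, -9, 27/2, -27, 243/4, -729/5, 729/2, …
Substitute x→r, Dx→(1/r')Dx; clear ⇒ L₀.
h=h₀': d/dx-closure on L₀ ⇒ L.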